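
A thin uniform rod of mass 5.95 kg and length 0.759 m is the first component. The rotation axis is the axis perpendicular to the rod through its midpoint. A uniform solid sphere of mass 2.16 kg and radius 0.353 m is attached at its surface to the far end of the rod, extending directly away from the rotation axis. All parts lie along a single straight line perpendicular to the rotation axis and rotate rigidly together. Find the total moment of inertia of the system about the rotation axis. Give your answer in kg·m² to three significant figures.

Thin rod: I_cm = (1/12)ML² = (1/12)(5.95)(0.759)² = 0.28564 kg·m²; axis through the centre, so I = 0.28564 kg·m².
Solid sphere: I_cm = (2/5)MR² = (2/5)(2.16)(0.353)² = 0.10766 kg·m²; centre at d = 0.3795 + 0.353 = 0.7325 m, so the parallel axis theorem gives I = 0.10766 + (2.16)(0.7325)² = 1.2666 kg·m².
Total I = 0.28564 + 1.2666 = 1.5523 kg·m².

1.55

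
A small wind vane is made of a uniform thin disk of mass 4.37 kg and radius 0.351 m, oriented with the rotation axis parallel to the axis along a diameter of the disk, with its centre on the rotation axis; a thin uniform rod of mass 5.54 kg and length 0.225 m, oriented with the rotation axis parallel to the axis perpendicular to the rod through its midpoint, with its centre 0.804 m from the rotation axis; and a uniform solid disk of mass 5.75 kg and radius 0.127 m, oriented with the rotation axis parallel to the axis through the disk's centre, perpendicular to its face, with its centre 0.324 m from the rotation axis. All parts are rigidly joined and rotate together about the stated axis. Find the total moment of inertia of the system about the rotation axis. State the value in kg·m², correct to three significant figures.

4.39

Thin disk: I_cm = (1/4)MR² = (1/4)(4.37)(0.351)² = 0.1346 kg·m²; axis through the centre, so I = 0.1346 kg·m².
Thin rod: I_cm = (1/12)ML² = (1/12)(5.54)(0.225)² = 0.023372 kg·m²; centre at d = 0.804 m, so I = I_cm + Md² gives I = 0.023372 + (5.54)(0.804)² = 3.6045 kg·m².
Solid disk: I_cm = (1/2)MR² = (1/2)(5.75)(0.127)² = 0.046371 kg·m²; centre at d = 0.324 m, so I = I_cm + Md² gives I = 0.046371 + (5.75)(0.324)² = 0.64998 kg·m².
Total I = 0.1346 + 3.6045 + 0.64998 = 4.3891 kg·m².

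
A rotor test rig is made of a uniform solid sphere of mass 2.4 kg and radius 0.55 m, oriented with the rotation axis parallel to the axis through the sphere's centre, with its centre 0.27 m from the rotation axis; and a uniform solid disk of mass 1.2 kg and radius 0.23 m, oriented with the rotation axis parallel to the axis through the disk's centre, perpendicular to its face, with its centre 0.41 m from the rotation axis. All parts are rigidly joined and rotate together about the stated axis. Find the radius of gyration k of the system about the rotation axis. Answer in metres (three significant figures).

Solid sphere: I_cm = (2/5)MR² = (2/5)(2.4)(0.55)² = 0.2904 kg m^2; centre at d = 0.27 m, so I = I_cm + Md² gives I = 0.2904 + (2.4)(0.27)² = 0.46536 kg m^2.
Solid disk: I_cm = (1/2)MR² = (1/2)(1.2)(0.23)² = 0.03174 kg m^2; centre at d = 0.41 m, so I = I_cm + Md² gives I = 0.03174 + (1.2)(0.41)² = 0.23346 kg m^2.
Total I = 0.69882 kg m^2; total mass M = 3.6 kg.
k = √(I/M) = √(0.69882/3.6) = 0.44059 m.

0.441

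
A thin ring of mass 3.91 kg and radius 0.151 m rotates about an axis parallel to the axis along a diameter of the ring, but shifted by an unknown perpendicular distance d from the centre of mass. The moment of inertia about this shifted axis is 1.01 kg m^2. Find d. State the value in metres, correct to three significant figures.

About the centre-of-mass axis, I_cm = (1/2)MR² = (1/2)(3.91)(0.151)² = 0.044576 kg m^2.
Parallel axis theorem: I = I_cm + Md², so Md² = 1.01 − 0.044576 = 0.96542 kg m^2.
d = √(0.96542 / 3.91) = 0.4969 m.

0.497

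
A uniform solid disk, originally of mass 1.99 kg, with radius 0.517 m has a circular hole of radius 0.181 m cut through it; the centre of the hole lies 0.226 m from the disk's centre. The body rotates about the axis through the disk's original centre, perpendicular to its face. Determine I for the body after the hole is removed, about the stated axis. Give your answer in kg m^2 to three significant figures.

0.249

Unpierced body about its centre: I₀ = (1/2)MR² = (1/2)(1.99)(0.517)² = 0.26595 kg m^2.
The removed disk has mass m = M·(r/R)² = (1.99)(0.181/0.517)² = 0.24391 kg (same uniform areal density).
Its moment of inertia about the rotation axis (parallel-axis theorem): I_hole = (1/2)mr² + md² = (1/2)(0.24391)(0.181)² + (0.24391)(0.226)² = 0.016453 kg m^2.
Treating the hole as negative mass, I = I₀ − I_hole = 0.26595 − 0.016453 = 0.2495 kg m^2.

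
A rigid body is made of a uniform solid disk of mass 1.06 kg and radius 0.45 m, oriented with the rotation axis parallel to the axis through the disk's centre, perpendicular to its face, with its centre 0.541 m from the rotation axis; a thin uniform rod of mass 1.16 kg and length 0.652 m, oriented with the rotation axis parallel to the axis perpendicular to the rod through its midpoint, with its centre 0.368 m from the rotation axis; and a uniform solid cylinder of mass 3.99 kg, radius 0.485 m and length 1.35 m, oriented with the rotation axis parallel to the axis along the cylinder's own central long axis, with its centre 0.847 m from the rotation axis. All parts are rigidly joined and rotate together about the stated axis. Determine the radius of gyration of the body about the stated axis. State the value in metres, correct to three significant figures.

0.797

Solid disk: I_cm = (1/2)MR² = (1/2)(1.06)(0.45)² = 0.10733 kg·m²; centre at d = 0.541 m, so I = I_cm + Md² gives I = 0.10733 + (1.06)(0.541)² = 0.41757 kg·m².
Thin rod: I_cm = (1/12)ML² = (1/12)(1.16)(0.652)² = 0.041093 kg·m²; centre at d = 0.368 m, so I = I_cm + Md² gives I = 0.041093 + (1.16)(0.368)² = 0.19819 kg·m².
Solid cylinder: I_cm = (1/2)MR² = (1/2)(3.99)(0.485)² = 0.46927 kg·m²; centre at d = 0.847 m, so I = I_cm + Md² gives I = 0.46927 + (3.99)(0.847)² = 3.3317 kg·m².
Total I = 3.9475 kg·m²; total mass M = 6.21 kg.
k = √(I/M) = √(3.9475/6.21) = 0.79729 m.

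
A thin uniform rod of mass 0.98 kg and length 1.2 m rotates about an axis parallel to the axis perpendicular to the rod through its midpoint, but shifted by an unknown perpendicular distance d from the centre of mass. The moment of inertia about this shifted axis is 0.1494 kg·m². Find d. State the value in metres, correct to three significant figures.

0.180

About the centre-of-mass axis, I_cm = (1/12)ML² = (1/12)(0.98)(1.2)² = 0.1176 kg·m².
Parallel axis theorem: I = I_cm + Md², so Md² = 0.1494 − 0.1176 = 0.0318 kg·m².
d = √(0.0318 / 0.98) = 0.18014 m.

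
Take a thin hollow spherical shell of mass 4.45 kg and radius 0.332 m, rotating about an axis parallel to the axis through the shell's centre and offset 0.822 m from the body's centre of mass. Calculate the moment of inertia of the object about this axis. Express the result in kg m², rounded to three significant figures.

I_cm = (2/3)MR² = (2/3)(4.45)(0.332)² = 0.327 kg m²; centre at d = 0.822 m, so I = I_cm + Md² gives I = 0.327 + (4.45)(0.822)² = 3.3338 kg m².

3.33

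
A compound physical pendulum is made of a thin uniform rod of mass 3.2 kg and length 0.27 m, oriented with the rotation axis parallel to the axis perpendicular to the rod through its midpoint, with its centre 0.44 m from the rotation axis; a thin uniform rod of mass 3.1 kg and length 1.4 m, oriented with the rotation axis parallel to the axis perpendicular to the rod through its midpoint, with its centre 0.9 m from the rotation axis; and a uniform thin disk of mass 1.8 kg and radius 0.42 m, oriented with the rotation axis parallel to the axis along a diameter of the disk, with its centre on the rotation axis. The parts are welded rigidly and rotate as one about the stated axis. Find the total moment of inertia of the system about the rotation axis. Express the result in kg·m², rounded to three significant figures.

3.74

Thin rod: I_cm = (1/12)ML² = (1/12)(3.2)(0.27)² = 0.01944 kg·m²; centre at d = 0.44 m, so I = I_cm + Md² gives I = 0.01944 + (3.2)(0.44)² = 0.63896 kg·m².
Thin rod: I_cm = (1/12)ML² = (1/12)(3.1)(1.4)² = 0.50633 kg·m²; centre at d = 0.9 m, so I = I_cm + Md² gives I = 0.50633 + (3.1)(0.9)² = 3.0173 kg·m².
Thin disk: I_cm = (1/4)MR² = (1/4)(1.8)(0.42)² = 0.07938 kg·m²; axis through the centre, so I = 0.07938 kg·m².
Total I = 0.63896 + 3.0173 + 0.07938 = 3.7357 kg·m².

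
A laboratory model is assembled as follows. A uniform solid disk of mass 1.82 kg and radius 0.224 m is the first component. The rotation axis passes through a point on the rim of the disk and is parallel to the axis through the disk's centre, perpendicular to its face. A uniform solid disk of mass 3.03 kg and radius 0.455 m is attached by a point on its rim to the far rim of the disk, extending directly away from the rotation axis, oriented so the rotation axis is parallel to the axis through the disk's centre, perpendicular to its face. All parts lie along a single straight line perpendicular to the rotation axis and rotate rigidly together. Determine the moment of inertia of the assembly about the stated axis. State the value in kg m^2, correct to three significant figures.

Solid disk: I_cm = (1/2)MR² = (1/2)(1.82)(0.224)² = 0.04566 kg m^2; centre at d = 0.224 m, so the parallel axis theorem gives I = 0.04566 + (1.82)(0.224)² = 0.13698 kg m^2.
Solid disk: I_cm = (1/2)MR² = (1/2)(3.03)(0.455)² = 0.31364 kg m^2; centre at d = 0.224 + 0.224 + 0.455 = 0.903 m, so the parallel axis theorem gives I = 0.31364 + (3.03)(0.903)² = 2.7843 kg m^2.
Total I = 0.13698 + 2.7843 = 2.9213 kg m^2.

2.92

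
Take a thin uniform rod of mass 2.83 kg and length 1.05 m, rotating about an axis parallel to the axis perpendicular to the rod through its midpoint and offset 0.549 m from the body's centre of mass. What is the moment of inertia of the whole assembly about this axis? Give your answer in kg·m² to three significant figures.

1.11

I_cm = (1/12)ML² = (1/12)(2.83)(1.05)² = 0.26001 kg·m²; centre at d = 0.549 m, so I = I_cm + Md² gives I = 0.26001 + (2.83)(0.549)² = 1.113 kg·m².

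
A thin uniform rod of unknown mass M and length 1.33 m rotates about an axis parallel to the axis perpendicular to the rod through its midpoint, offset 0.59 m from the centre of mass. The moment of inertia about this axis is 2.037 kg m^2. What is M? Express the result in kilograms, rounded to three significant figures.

I = I_cm + Md² = (1/12)ML² + Md² = M·[0.0833333·(1.33)² + (0.59)²] = M·0.49551.
So M = 2.037 / 0.49551 = 4.1109 kg.

4.11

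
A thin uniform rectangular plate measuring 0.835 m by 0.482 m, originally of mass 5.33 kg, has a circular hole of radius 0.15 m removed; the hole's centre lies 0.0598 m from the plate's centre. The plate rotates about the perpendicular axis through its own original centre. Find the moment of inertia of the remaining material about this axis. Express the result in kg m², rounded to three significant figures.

0.399

Unpierced body about its centre: I₀ = (1/12)M(a²+b²) = (1/12)(5.33)[(0.835)² + (0.482)²] = 0.41287 kg m².
The removed disk has mass m = M·πr²/(ab) = (5.33)·π(0.15)²/(0.835·0.482) = 0.93611 kg (same uniform areal density).
Its moment of inertia about the rotation axis (parallel-axis theorem): I_hole = (1/2)mr² + md² = (1/2)(0.93611)(0.15)² + (0.93611)(0.0598)² = 0.013879 kg m².
Treating the hole as negative mass, I = I₀ − I_hole = 0.41287 − 0.013879 = 0.399 kg m².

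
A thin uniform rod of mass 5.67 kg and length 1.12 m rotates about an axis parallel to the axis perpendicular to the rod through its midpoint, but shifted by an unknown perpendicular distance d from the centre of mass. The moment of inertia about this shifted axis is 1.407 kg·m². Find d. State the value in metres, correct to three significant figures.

0.379

About the centre-of-mass axis, I_cm = (1/12)ML² = (1/12)(5.67)(1.12)² = 0.5927 kg·m².
Parallel axis theorem: I = I_cm + Md², so Md² = 1.407 − 0.5927 = 0.8143 kg·m².
d = √(0.8143 / 5.67) = 0.37897 m.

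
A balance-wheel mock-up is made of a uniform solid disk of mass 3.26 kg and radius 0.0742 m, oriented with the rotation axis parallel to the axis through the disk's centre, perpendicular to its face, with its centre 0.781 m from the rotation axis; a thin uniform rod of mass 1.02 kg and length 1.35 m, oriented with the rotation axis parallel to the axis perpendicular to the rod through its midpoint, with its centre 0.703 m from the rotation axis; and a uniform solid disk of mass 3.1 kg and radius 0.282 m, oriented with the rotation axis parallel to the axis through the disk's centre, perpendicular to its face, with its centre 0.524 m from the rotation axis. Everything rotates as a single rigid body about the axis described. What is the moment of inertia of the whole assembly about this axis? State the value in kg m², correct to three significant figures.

Solid disk: I_cm = (1/2)MR² = (1/2)(3.26)(0.0742)² = 0.0089742 kg m²; centre at d = 0.781 m, so I = I_cm + Md² gives I = 0.0089742 + (3.26)(0.781)² = 1.9974 kg m².
Thin rod: I_cm = (1/12)ML² = (1/12)(1.02)(1.35)² = 0.15491 kg m²; centre at d = 0.703 m, so I = I_cm + Md² gives I = 0.15491 + (1.02)(0.703)² = 0.65901 kg m².
Solid disk: I_cm = (1/2)MR² = (1/2)(3.1)(0.282)² = 0.12326 kg m²; centre at d = 0.524 m, so I = I_cm + Md² gives I = 0.12326 + (3.1)(0.524)² = 0.97445 kg m².
Total I = 1.9974 + 0.65901 + 0.97445 = 3.6309 kg m².

3.63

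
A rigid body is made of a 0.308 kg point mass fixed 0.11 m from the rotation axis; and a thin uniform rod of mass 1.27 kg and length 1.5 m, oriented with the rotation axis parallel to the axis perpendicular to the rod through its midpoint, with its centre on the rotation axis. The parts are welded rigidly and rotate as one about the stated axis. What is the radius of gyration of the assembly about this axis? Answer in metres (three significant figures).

0.391

Point mass: I_cm = 0; centre at d = 0.11 m, so the parallel axis theorem gives I = 0 + (0.308)(0.11)² = 0.0037268 kg·m².
Thin rod: I_cm = (1/12)ML² = (1/12)(1.27)(1.5)² = 0.23813 kg·m²; axis through the centre, so I = 0.23813 kg·m².
Total I = 0.24185 kg·m²; total mass M = 1.578 kg.
k = √(I/M) = √(0.24185/1.578) = 0.39149 m.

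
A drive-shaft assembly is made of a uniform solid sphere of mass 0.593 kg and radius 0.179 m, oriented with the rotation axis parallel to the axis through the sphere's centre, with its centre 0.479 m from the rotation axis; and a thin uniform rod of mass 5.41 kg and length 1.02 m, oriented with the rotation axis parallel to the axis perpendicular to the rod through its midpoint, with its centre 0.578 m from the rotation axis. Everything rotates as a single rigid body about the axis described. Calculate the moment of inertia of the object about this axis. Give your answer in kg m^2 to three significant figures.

Solid sphere: I_cm = (2/5)MR² = (2/5)(0.593)(0.179)² = 0.0076001 kg m^2; centre at d = 0.479 m, so I = I_cm + Md² gives I = 0.0076001 + (0.593)(0.479)² = 0.14366 kg m^2.
Thin rod: I_cm = (1/12)ML² = (1/12)(5.41)(1.02)² = 0.46905 kg m^2; centre at d = 0.578 m, so I = I_cm + Md² gives I = 0.46905 + (5.41)(0.578)² = 2.2764 kg m^2.
Total I = 0.14366 + 2.2764 = 2.4201 kg m^2.

2.42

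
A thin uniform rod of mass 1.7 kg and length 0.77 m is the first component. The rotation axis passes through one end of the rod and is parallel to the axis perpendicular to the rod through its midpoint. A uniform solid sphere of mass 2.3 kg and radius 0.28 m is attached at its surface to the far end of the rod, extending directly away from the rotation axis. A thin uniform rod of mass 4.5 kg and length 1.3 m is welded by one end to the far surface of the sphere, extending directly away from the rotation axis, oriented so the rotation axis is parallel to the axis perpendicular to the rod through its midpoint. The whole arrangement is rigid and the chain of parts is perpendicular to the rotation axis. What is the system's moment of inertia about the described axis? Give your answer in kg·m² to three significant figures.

Thin rod: I_cm = (1/12)ML² = (1/12)(1.7)(0.77)² = 0.083994 kg·m²; centre at d = 0.385 m, so I = I_cm + Md² gives I = 0.083994 + (1.7)(0.385)² = 0.33598 kg·m².
Solid sphere: I_cm = (2/5)MR² = (2/5)(2.3)(0.28)² = 0.072128 kg·m²; centre at d = 0.385 + 0.385 + 0.28 = 1.05 m, so I = I_cm + Md² gives I = 0.072128 + (2.3)(1.05)² = 2.6079 kg·m².
Thin rod: I_cm = (1/12)ML² = (1/12)(4.5)(1.3)² = 0.63375 kg·m²; centre at d = 0.385 + 0.385 + 0.28 + 0.28 + 0.65 = 1.98 m, so I = I_cm + Md² gives I = 0.63375 + (4.5)(1.98)² = 18.276 kg·m².
Total I = 0.33598 + 2.6079 + 18.276 = 21.219 kg·m².

21.2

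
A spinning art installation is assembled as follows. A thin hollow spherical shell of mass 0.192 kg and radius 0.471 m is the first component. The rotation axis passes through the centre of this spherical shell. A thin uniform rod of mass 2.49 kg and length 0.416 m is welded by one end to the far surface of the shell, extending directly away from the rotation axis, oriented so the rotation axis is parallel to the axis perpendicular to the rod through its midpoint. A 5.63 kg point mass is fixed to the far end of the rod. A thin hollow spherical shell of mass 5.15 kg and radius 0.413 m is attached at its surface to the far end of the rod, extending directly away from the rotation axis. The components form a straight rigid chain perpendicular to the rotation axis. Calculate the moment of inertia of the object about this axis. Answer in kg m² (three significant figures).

Spherical shell: I_cm = (2/3)MR² = (2/3)(0.192)(0.471)² = 0.028396 kg m²; axis through the centre, so I = 0.028396 kg m².
Thin rod: I_cm = (1/12)ML² = (1/12)(2.49)(0.416)² = 0.035909 kg m²; centre at d = 0.471 + 0.208 = 0.679 m, so I = I_cm + Md² gives I = 0.035909 + (2.49)(0.679)² = 1.1839 kg m².
Point mass: I_cm = 0; centre at d = 0.471 + 0.208 + 0.208 = 0.887 m, so I = I_cm + Md² gives I = 0 + (5.63)(0.887)² = 4.4295 kg m².
Spherical shell: I_cm = (2/3)MR² = (2/3)(5.15)(0.413)² = 0.58562 kg m²; centre at d = 0.471 + 0.208 + 0.208 + 0.413 = 1.3 m, so I = I_cm + Md² gives I = 0.58562 + (5.15)(1.3)² = 9.2891 kg m².
Total I = 0.028396 + 1.1839 + 4.4295 + 9.2891 = 14.931 kg m².

14.9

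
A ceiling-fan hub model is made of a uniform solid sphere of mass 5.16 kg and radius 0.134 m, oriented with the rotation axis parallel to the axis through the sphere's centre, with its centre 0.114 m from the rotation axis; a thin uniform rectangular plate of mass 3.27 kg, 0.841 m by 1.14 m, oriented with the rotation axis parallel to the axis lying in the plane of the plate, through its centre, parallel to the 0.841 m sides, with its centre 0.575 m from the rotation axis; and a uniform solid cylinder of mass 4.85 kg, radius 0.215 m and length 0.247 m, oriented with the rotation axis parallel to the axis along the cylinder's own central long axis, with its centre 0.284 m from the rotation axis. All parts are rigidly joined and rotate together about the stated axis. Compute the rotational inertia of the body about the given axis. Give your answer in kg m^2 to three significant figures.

2.04

Solid sphere: I_cm = (2/5)MR² = (2/5)(5.16)(0.134)² = 0.037061 kg m^2; centre at d = 0.114 m, so I = I_cm + Md² gives I = 0.037061 + (5.16)(0.114)² = 0.10412 kg m^2.
Rectangular plate: I_cm = (1/12)Mb² = (1/12)(3.27)(1.14)² = 0.35414 kg m^2; centre at d = 0.575 m, so I = I_cm + Md² gives I = 0.35414 + (3.27)(0.575)² = 1.4353 kg m^2.
Solid cylinder: I_cm = (1/2)MR² = (1/2)(4.85)(0.215)² = 0.1121 kg m^2; centre at d = 0.284 m, so I = I_cm + Md² gives I = 0.1121 + (4.85)(0.284)² = 0.50328 kg m^2.
Total I = 0.10412 + 1.4353 + 0.50328 = 2.0427 kg m^2.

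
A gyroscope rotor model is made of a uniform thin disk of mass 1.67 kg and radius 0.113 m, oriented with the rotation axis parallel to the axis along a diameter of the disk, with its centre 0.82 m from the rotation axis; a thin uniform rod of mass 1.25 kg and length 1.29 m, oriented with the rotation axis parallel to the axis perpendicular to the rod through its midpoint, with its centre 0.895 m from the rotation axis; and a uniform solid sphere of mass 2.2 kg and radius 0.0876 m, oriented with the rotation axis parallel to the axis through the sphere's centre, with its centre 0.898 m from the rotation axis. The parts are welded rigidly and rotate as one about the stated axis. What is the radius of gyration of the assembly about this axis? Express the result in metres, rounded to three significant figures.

0.893

Thin disk: I_cm = (1/4)MR² = (1/4)(1.67)(0.113)² = 0.0053311 kg m²; centre at d = 0.82 m, so the parallel axis theorem gives I = 0.0053311 + (1.67)(0.82)² = 1.1282 kg m².
Thin rod: I_cm = (1/12)ML² = (1/12)(1.25)(1.29)² = 0.17334 kg m²; centre at d = 0.895 m, so the parallel axis theorem gives I = 0.17334 + (1.25)(0.895)² = 1.1746 kg m².
Solid sphere: I_cm = (2/5)MR² = (2/5)(2.2)(0.0876)² = 0.0067529 kg m²; centre at d = 0.898 m, so the parallel axis theorem gives I = 0.0067529 + (2.2)(0.898)² = 1.7808 kg m².
Total I = 4.0837 kg m²; total mass M = 5.12 kg.
k = √(I/M) = √(4.0837/5.12) = 0.89308 m.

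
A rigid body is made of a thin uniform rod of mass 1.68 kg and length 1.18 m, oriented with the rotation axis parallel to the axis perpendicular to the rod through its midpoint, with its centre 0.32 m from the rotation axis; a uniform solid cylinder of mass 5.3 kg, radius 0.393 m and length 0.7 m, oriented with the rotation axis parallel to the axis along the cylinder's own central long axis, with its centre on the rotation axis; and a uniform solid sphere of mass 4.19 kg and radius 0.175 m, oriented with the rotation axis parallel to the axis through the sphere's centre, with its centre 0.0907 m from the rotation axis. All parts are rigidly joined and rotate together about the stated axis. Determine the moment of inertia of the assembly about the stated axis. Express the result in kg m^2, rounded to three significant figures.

0.862

Thin rod: I_cm = (1/12)ML² = (1/12)(1.68)(1.18)² = 0.19494 kg m^2; centre at d = 0.32 m, so I = I_cm + Md² gives I = 0.19494 + (1.68)(0.32)² = 0.36697 kg m^2.
Solid cylinder: I_cm = (1/2)MR² = (1/2)(5.3)(0.393)² = 0.40929 kg m^2; axis through the centre, so I = 0.40929 kg m^2.
Solid sphere: I_cm = (2/5)MR² = (2/5)(4.19)(0.175)² = 0.051327 kg m^2; centre at d = 0.0907 m, so I = I_cm + Md² gives I = 0.051327 + (4.19)(0.0907)² = 0.085796 kg m^2.
Total I = 0.36697 + 0.40929 + 0.085796 = 0.86205 kg m^2.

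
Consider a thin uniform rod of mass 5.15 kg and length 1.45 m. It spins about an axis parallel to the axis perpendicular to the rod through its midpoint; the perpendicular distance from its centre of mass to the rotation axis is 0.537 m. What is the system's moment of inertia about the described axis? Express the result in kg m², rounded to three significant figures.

I_cm = (1/12)ML² = (1/12)(5.15)(1.45)² = 0.90232 kg m²; centre at d = 0.537 m, so the parallel axis theorem gives I = 0.90232 + (5.15)(0.537)² = 2.3874 kg m².

2.39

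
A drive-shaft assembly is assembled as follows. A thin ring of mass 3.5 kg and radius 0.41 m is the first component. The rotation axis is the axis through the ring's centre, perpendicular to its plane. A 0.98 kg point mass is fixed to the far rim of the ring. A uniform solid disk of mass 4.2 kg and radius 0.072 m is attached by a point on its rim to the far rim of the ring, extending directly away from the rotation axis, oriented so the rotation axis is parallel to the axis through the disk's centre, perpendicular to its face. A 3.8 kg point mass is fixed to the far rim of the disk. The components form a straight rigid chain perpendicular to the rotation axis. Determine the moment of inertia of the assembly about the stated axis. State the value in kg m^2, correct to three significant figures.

Thin ring: I_cm = MR² = (3.5)(0.41)² = 0.58835 kg m^2; axis through the centre, so I = 0.58835 kg m^2.
Point mass: I_cm = 0; centre at d = 0.41 m, so the parallel axis theorem gives I = 0 + (0.98)(0.41)² = 0.16474 kg m^2.
Solid disk: I_cm = (1/2)MR² = (1/2)(4.2)(0.072)² = 0.010886 kg m^2; centre at d = 0.41 + 0.072 = 0.482 m, so the parallel axis theorem gives I = 0.010886 + (4.2)(0.482)² = 0.98665 kg m^2.
Point mass: I_cm = 0; centre at d = 0.41 + 0.072 + 0.072 = 0.554 m, so the parallel axis theorem gives I = 0 + (3.8)(0.554)² = 1.1663 kg m^2.
Total I = 0.58835 + 0.16474 + 0.98665 + 1.1663 = 2.906 kg m^2.

2.91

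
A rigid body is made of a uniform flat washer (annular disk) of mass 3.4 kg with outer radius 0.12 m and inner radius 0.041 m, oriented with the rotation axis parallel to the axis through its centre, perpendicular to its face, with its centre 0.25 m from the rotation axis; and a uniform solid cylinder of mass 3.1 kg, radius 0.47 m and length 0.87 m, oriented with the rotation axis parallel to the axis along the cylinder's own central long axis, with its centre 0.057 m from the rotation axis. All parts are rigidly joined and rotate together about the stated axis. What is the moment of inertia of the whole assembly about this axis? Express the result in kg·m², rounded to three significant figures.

Annular disk: I_cm = (1/2)M(R²+r²) = (1/2)(3.4)[(0.12)² + (0.041)²] = 0.027338 kg·m²; centre at d = 0.25 m, so the parallel axis theorem gives I = 0.027338 + (3.4)(0.25)² = 0.23984 kg·m².
Solid cylinder: I_cm = (1/2)MR² = (1/2)(3.1)(0.47)² = 0.3424 kg·m²; centre at d = 0.057 m, so the parallel axis theorem gives I = 0.3424 + (3.1)(0.057)² = 0.35247 kg·m².
Total I = 0.23984 + 0.35247 = 0.5923 kg·m².

0.592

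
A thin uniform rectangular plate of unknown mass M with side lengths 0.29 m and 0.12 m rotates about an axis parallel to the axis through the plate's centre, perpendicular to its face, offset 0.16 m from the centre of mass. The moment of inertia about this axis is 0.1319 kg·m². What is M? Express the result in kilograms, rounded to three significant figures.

I = I_cm + Md² = (1/12)M(a²+b²) + Md² = M·[0.0833333·[(0.29)² + (0.12)²] + (0.16)²] = M·0.033808.
So M = 0.1319 / 0.033808 = 3.9014 kg.

3.90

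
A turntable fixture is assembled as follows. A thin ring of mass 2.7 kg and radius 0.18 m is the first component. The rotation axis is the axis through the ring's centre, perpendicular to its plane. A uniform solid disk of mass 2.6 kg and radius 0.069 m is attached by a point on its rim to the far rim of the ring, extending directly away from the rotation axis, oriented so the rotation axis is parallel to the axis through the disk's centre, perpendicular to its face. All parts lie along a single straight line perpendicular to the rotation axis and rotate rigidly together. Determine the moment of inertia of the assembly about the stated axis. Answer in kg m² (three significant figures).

0.255

Thin ring: I_cm = MR² = (2.7)(0.18)² = 0.08748 kg m²; axis through the centre, so I = 0.08748 kg m².
Solid disk: I_cm = (1/2)MR² = (1/2)(2.6)(0.069)² = 0.0061893 kg m²; centre at d = 0.18 + 0.069 = 0.249 m, so the parallel axis theorem gives I = 0.0061893 + (2.6)(0.249)² = 0.16739 kg m².
Total I = 0.08748 + 0.16739 = 0.25487 kg m².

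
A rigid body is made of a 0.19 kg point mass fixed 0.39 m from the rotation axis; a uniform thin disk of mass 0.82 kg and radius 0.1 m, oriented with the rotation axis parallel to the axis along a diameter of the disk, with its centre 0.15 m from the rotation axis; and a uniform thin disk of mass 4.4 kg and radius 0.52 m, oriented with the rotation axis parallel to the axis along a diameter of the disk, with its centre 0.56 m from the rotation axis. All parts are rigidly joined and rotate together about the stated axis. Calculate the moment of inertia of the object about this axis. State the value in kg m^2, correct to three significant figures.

Point mass: I_cm = 0; centre at d = 0.39 m, so the parallel axis theorem gives I = 0 + (0.19)(0.39)² = 0.028899 kg m^2.
Thin disk: I_cm = (1/4)MR² = (1/4)(0.82)(0.1)² = 0.00205 kg m^2; centre at d = 0.15 m, so the parallel axis theorem gives I = 0.00205 + (0.82)(0.15)² = 0.0205 kg m^2.
Thin disk: I_cm = (1/4)MR² = (1/4)(4.4)(0.52)² = 0.29744 kg m^2; centre at d = 0.56 m, so the parallel axis theorem gives I = 0.29744 + (4.4)(0.56)² = 1.6773 kg m^2.
Total I = 0.028899 + 0.0205 + 1.6773 = 1.7267 kg m^2.

1.73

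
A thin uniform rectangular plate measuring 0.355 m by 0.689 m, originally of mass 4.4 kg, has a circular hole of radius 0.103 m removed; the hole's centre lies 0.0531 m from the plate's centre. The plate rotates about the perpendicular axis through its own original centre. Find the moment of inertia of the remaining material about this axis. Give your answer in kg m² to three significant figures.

Unpierced body about its centre: I₀ = (1/12)M(a²+b²) = (1/12)(4.4)[(0.355)² + (0.689)²] = 0.22027 kg m².
The removed disk has mass m = M·πr²/(ab) = (4.4)·π(0.103)²/(0.355·0.689) = 0.59956 kg (same uniform areal density).
Its moment of inertia about the rotation axis (parallel-axis theorem): I_hole = (1/2)mr² + md² = (1/2)(0.59956)(0.103)² + (0.59956)(0.0531)² = 0.0048709 kg m².
Treating the hole as negative mass, I = I₀ − I_hole = 0.22027 − 0.0048709 = 0.2154 kg m².

0.215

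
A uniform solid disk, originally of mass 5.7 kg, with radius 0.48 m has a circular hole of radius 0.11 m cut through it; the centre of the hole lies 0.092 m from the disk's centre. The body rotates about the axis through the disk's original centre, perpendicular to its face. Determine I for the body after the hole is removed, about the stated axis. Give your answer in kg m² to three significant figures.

0.652

Unpierced body about its centre: I₀ = (1/2)MR² = (1/2)(5.7)(0.48)² = 0.65664 kg m².
The removed disk has mass m = M·(r/R)² = (5.7)(0.11/0.48)² = 0.29935 kg (same uniform areal density).
Its moment of inertia about the rotation axis (parallel-axis theorem): I_hole = (1/2)mr² + md² = (1/2)(0.29935)(0.11)² + (0.29935)(0.092)² = 0.0043448 kg m².
Treating the hole as negative mass, I = I₀ − I_hole = 0.65664 − 0.0043448 = 0.6523 kg m².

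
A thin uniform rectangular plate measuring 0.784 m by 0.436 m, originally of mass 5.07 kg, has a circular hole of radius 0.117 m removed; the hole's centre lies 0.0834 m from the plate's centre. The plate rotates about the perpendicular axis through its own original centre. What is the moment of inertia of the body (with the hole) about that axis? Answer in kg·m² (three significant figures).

Unpierced body about its centre: I₀ = (1/12)M(a²+b²) = (1/12)(5.07)[(0.784)² + (0.436)²] = 0.34001 kg·m².
The removed disk has mass m = M·πr²/(ab) = (5.07)·π(0.117)²/(0.784·0.436) = 0.63786 kg (same uniform areal density).
Its moment of inertia about the rotation axis (parallel-axis theorem): I_hole = (1/2)mr² + md² = (1/2)(0.63786)(0.117)² + (0.63786)(0.0834)² = 0.0088025 kg·m².
Treating the hole as negative mass, I = I₀ − I_hole = 0.34001 − 0.0088025 = 0.33121 kg·m².

0.331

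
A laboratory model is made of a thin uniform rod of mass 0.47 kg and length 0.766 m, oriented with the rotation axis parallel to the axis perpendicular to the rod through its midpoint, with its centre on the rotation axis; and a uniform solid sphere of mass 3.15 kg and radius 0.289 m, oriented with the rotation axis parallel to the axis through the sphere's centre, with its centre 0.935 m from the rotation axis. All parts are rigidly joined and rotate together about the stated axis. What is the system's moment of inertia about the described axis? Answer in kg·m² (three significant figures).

Thin rod: I_cm = (1/12)ML² = (1/12)(0.47)(0.766)² = 0.022981 kg·m²; axis through the centre, so I = 0.022981 kg·m².
Solid sphere: I_cm = (2/5)MR² = (2/5)(3.15)(0.289)² = 0.10524 kg·m²; centre at d = 0.935 m, so the parallel axis theorem gives I = 0.10524 + (3.15)(0.935)² = 2.859 kg·m².
Total I = 0.022981 + 2.859 = 2.882 kg·m².

2.88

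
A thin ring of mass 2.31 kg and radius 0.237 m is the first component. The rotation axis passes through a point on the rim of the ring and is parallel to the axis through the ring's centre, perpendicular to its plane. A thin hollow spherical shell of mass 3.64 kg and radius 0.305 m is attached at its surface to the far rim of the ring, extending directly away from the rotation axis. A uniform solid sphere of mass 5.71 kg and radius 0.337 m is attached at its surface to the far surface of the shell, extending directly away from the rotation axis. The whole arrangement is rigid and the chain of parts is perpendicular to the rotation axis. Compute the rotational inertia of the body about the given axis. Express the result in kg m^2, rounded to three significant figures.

14.5

Thin ring: I_cm = MR² = (2.31)(0.237)² = 0.12975 kg m^2; centre at d = 0.237 m, so I = I_cm + Md² gives I = 0.12975 + (2.31)(0.237)² = 0.2595 kg m^2.
Spherical shell: I_cm = (2/3)MR² = (2/3)(3.64)(0.305)² = 0.22574 kg m^2; centre at d = 0.237 + 0.237 + 0.305 = 0.779 m, so I = I_cm + Md² gives I = 0.22574 + (3.64)(0.779)² = 2.4346 kg m^2.
Solid sphere: I_cm = (2/5)MR² = (2/5)(5.71)(0.337)² = 0.25939 kg m^2; centre at d = 0.237 + 0.237 + 0.305 + 0.305 + 0.337 = 1.421 m, so I = I_cm + Md² gives I = 0.25939 + (5.71)(1.421)² = 11.789 kg m^2.
Total I = 0.2595 + 2.4346 + 11.789 = 14.483 kg m^2.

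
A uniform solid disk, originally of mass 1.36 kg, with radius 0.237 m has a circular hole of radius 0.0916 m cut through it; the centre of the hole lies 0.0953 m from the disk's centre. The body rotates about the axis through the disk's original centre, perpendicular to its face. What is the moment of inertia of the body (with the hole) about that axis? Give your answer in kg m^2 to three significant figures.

0.0355

Unpierced body about its centre: I₀ = (1/2)MR² = (1/2)(1.36)(0.237)² = 0.038195 kg m^2.
The removed disk has mass m = M·(r/R)² = (1.36)(0.0916/0.237)² = 0.20316 kg (same uniform areal density).
Its moment of inertia about the rotation axis (parallel-axis theorem): I_hole = (1/2)mr² + md² = (1/2)(0.20316)(0.0916)² + (0.20316)(0.0953)² = 0.0026974 kg m^2.
Treating the hole as negative mass, I = I₀ − I_hole = 0.038195 − 0.0026974 = 0.035498 kg m^2.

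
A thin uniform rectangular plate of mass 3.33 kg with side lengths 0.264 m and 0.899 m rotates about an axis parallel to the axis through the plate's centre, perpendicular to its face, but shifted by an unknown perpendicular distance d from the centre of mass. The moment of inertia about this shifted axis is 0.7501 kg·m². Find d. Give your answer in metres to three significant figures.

About the centre-of-mass axis, I_cm = (1/12)M(a²+b²) = (1/12)(3.33)[(0.264)² + (0.899)²] = 0.24362 kg·m².
Parallel axis theorem: I = I_cm + Md², so Md² = 0.7501 − 0.24362 = 0.50648 kg·m².
d = √(0.50648 / 3.33) = 0.39 m.

0.390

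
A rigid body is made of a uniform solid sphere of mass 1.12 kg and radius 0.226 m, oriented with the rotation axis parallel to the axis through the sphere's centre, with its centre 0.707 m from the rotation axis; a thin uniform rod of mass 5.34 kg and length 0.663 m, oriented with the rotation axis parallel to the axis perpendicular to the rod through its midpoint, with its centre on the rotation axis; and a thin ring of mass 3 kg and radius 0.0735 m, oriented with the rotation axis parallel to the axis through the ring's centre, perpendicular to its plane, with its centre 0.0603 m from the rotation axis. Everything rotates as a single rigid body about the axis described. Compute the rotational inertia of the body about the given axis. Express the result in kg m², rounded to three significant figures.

0.805

Solid sphere: I_cm = (2/5)MR² = (2/5)(1.12)(0.226)² = 0.022882 kg m²; centre at d = 0.707 m, so the parallel axis theorem gives I = 0.022882 + (1.12)(0.707)² = 0.58271 kg m².
Thin rod: I_cm = (1/12)ML² = (1/12)(5.34)(0.663)² = 0.19561 kg m²; axis through the centre, so I = 0.19561 kg m².
Thin ring: I_cm = MR² = (3)(0.0735)² = 0.016207 kg m²; centre at d = 0.0603 m, so the parallel axis theorem gives I = 0.016207 + (3)(0.0603)² = 0.027115 kg m².
Total I = 0.58271 + 0.19561 + 0.027115 = 0.80544 kg m².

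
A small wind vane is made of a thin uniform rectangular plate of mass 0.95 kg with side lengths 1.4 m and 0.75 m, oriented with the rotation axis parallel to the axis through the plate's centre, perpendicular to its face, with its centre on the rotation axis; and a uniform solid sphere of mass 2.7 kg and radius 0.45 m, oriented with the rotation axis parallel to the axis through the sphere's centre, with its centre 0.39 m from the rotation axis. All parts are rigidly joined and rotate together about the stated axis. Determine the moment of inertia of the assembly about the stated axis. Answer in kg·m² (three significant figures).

0.829

Rectangular plate: I_cm = (1/12)M(a²+b²) = (1/12)(0.95)[(1.4)² + (0.75)²] = 0.1997 kg·m²; axis through the centre, so I = 0.1997 kg·m².
Solid sphere: I_cm = (2/5)MR² = (2/5)(2.7)(0.45)² = 0.2187 kg·m²; centre at d = 0.39 m, so the parallel axis theorem gives I = 0.2187 + (2.7)(0.39)² = 0.62937 kg·m².
Total I = 0.1997 + 0.62937 = 0.82907 kg·m².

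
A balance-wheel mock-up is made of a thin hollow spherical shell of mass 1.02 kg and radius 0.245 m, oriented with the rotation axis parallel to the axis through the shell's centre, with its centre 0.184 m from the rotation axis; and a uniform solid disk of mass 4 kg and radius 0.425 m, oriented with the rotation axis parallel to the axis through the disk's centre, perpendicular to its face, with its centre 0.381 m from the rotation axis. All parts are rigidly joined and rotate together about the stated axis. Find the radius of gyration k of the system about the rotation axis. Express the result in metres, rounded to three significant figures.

0.450

Spherical shell: I_cm = (2/3)MR² = (2/3)(1.02)(0.245)² = 0.040817 kg·m²; centre at d = 0.184 m, so I = I_cm + Md² gives I = 0.040817 + (1.02)(0.184)² = 0.07535 kg·m².
Solid disk: I_cm = (1/2)MR² = (1/2)(4)(0.425)² = 0.36125 kg·m²; centre at d = 0.381 m, so I = I_cm + Md² gives I = 0.36125 + (4)(0.381)² = 0.94189 kg·m².
Total I = 1.0172 kg·m²; total mass M = 5.02 kg.
k = √(I/M) = √(1.0172/5.02) = 0.45015 m.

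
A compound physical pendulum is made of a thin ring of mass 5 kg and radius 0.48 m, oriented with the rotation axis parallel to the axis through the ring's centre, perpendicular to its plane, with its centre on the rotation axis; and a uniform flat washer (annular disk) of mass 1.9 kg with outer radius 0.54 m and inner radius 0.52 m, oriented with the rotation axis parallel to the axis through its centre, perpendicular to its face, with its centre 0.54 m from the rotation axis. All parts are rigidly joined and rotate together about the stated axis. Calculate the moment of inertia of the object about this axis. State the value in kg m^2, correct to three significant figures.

2.24

Thin ring: I_cm = MR² = (5)(0.48)² = 1.152 kg m^2; axis through the centre, so I = 1.152 kg m^2.
Annular disk: I_cm = (1/2)M(R²+r²) = (1/2)(1.9)[(0.54)² + (0.52)²] = 0.5339 kg m^2; centre at d = 0.54 m, so the parallel axis theorem gives I = 0.5339 + (1.9)(0.54)² = 1.0879 kg m^2.
Total I = 1.152 + 1.0879 = 2.2399 kg m^2.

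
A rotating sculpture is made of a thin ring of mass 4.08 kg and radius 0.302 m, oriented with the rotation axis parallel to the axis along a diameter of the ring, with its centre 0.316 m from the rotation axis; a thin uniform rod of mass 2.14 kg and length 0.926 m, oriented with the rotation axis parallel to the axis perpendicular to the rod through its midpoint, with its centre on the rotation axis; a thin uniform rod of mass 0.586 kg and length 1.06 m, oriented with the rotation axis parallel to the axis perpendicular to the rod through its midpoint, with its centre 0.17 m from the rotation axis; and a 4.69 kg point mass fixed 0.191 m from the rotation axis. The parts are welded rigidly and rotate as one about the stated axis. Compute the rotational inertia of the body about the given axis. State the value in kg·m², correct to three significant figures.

0.989

Thin ring: I_cm = (1/2)MR² = (1/2)(4.08)(0.302)² = 0.18606 kg·m²; centre at d = 0.316 m, so I = I_cm + Md² gives I = 0.18606 + (4.08)(0.316)² = 0.59347 kg·m².
Thin rod: I_cm = (1/12)ML² = (1/12)(2.14)(0.926)² = 0.15292 kg·m²; axis through the centre, so I = 0.15292 kg·m².
Thin rod: I_cm = (1/12)ML² = (1/12)(0.586)(1.06)² = 0.054869 kg·m²; centre at d = 0.17 m, so I = I_cm + Md² gives I = 0.054869 + (0.586)(0.17)² = 0.071805 kg·m².
Point mass: I_cm = 0; centre at d = 0.191 m, so I = I_cm + Md² gives I = 0 + (4.69)(0.191)² = 0.1711 kg·m².
Total I = 0.59347 + 0.15292 + 0.071805 + 0.1711 = 0.98929 kg·m².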